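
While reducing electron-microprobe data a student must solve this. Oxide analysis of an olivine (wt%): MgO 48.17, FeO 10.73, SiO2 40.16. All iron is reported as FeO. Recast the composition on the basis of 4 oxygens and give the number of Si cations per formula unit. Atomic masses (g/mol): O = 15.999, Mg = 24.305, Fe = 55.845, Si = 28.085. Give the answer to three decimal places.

MgO (M=40.304): mol = 1.19517; Mg = 1.19517, O = 1.19517.
FeO (M=71.844): mol = 0.14935; Fe = 0.14935, O = 0.14935.
SiO2 (M=60.083): mol = 0.66841; Si = 0.66841, O = 1.33682.
ΣO = 2.68134; factor = 4/ΣO = 1.49179.
Si apfu = 0.66841 × 1.49179 = 0.997.

0.997 Si apfu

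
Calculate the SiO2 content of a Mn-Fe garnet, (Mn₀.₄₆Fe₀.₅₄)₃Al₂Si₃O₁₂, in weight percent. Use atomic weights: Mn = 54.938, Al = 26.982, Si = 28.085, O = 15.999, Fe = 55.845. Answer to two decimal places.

36.30 wt%

Molar mass of (Mn₀.₄₆Fe₀.₅₄)₃Al₂Si₃O₁₂ = 1.38×54.938 + 1.62×55.845 + 2×26.982 + 3×28.085 + 12×15.999 = 496.490 g/mol.
Each formula unit contains 3 Si, equivalent to 3/1 = 3.0000 mol SiO2.
M(SiO2) = 1×28.085 + 2×15.999 = 60.083 g/mol.
Mass of SiO2 per formula unit = 3.0000 × 60.083 = 180.249 g.
SiO2 wt% = 180.249 / 496.490 × 100 = 36.30%.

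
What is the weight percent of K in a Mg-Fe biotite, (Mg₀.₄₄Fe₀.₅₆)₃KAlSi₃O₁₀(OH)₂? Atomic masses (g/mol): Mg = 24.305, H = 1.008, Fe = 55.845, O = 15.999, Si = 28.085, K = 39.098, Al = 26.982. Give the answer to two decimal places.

8.31 wt%

Molar mass of (Mg₀.₄₄Fe₀.₅₆)₃KAlSi₃O₁₀(OH)₂: 1.32·24.305 + 1.68·55.845 + 1·39.098 + 1·26.982 + 3·28.085 + 12·15.999 + 2·1.008 = 470.241 g/mol.
Mass of K per formula unit: 1 × 39.098 = 39.098 g.
Weight fraction K = 39.098 / 470.241 = 0.0831.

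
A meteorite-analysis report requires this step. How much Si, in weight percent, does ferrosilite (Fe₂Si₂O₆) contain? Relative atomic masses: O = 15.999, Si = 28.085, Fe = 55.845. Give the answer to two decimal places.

21.29 weight percent

M(Fe₂Si₂O₆) = 263.854 g/mol.
Si contributes 2 × 28.085 = 56.170 g per mole.
56.170/263.854 = 0.2129 → 21.29%.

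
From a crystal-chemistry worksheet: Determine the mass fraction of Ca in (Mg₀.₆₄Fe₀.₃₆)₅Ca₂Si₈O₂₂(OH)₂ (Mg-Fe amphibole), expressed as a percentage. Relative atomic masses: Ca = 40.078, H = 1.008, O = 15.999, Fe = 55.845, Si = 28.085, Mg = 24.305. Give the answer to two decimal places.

Molar mass of (Mg₀.₆₄Fe₀.₃₆)₅Ca₂Si₈O₂₂(OH)₂: 3.20×24.305 + 1.80×55.845 + 2×40.078 + 8×28.085 + 24×15.999 + 2×1.008 = 869.125 g/mol.
Mass of Ca per formula unit: 2 × 40.078 = 80.156 g.
Weight fraction Ca = 80.156 / 869.125 = 0.0922.

9.22 weight percent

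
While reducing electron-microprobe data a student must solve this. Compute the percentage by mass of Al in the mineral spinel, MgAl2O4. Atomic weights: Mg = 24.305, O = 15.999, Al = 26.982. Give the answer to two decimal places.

Molar mass of MgAl2O4: 1×24.305 + 2×26.982 + 4×15.999 = 142.265 g/mol.
Mass of Al per formula unit: 2 × 26.982 = 53.964 g.
Weight fraction Al = 53.964 / 142.265 = 0.3793.

37.93 wt%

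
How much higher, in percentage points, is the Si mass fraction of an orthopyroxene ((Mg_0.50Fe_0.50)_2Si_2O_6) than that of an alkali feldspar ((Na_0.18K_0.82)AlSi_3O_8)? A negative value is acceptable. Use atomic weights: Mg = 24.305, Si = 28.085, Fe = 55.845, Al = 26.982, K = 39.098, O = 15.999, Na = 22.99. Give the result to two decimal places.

-6.41 percentage points

First mineral: 56.170 g Si in 232.314 g formula = 24.18 wt% Si.
Second mineral: 84.255 g Si in 275.428 g formula = 30.59 wt% Si.
24.18% − 30.59% gives a difference of -6.41 percentage points.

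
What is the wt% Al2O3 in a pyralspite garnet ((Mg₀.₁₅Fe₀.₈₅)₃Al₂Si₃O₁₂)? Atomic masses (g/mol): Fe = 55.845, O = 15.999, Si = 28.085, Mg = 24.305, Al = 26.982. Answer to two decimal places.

21.09 wt%

Formula mass = 483.549 g/mol.
2 Al → 1.0000 mol Al2O3 per formula unit; M(Al2O3) = 101.961, so Al2O3 mass = 101.961 g.
101.961/483.549 × 100 = 21.09 wt%.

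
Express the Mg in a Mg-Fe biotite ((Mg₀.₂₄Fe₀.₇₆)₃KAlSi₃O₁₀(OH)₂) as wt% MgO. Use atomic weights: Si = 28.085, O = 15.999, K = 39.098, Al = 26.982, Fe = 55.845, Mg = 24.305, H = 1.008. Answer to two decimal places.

Molar mass of (Mg₀.₂₄Fe₀.₇₆)₃KAlSi₃O₁₀(OH)₂ = 0.72×24.305 + 2.28×55.845 + 1×39.098 + 1×26.982 + 3×28.085 + 12×15.999 + 2×1.008 = 489.165 g/mol.
Each formula unit contains 0.72 Mg, equivalent to 0.72/1 = 0.7200 mol MgO.
M(MgO) = 1×24.305 + 1×15.999 = 40.304 g/mol.
Mass of MgO per formula unit = 0.7200 × 40.304 = 29.019 g.
MgO wt% = 29.019 / 489.165 × 100 = 5.93%.

5.93 wt%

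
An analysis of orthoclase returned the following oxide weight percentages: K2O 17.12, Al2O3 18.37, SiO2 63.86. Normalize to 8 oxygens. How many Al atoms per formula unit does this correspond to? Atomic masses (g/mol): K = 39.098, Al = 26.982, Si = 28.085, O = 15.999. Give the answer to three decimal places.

1.012 Al apfu

K2O (M=94.195): mol = 0.18175; K = 0.36350, O = 0.18175.
Al2O3 (M=101.961): mol = 0.18017; Al = 0.36034, O = 0.54051.
SiO2 (M=60.083): mol = 1.06286; Si = 1.06286, O = 2.12572.
ΣO = 2.84798; factor = 8/ΣO = 2.80901.
Al apfu = 0.36034 × 2.80901 = 1.012.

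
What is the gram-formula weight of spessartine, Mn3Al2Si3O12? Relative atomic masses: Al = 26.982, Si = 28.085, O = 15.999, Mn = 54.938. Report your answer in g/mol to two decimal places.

495.02 g/mol

M = 3×54.938 + 2×26.982 + 3×28.085 + 12×15.999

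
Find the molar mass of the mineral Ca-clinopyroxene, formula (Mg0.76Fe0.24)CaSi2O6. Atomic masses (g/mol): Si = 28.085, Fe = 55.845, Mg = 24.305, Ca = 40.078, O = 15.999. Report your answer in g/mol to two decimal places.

M = 0.76(24.305) + 0.24(55.845) + 1(40.078) + 2(28.085) + 6(15.999)

224.12 g/mol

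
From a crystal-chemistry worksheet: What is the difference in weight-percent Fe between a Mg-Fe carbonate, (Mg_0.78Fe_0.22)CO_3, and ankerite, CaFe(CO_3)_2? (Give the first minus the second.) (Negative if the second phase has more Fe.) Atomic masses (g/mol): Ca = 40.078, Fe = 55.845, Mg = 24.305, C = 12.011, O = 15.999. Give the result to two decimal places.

M((Mg_0.78Fe_0.22)CO_3) = 91.252 g/mol, so wt% Fe = 12.286/91.252 × 100 = 13.46%.
M(CaFe(CO_3)_2) = 215.939 g/mol, so wt% Fe = 55.845/215.939 × 100 = 25.86%.
13.46 − 25.86 = -12.40 pp.

-12.40 percentage points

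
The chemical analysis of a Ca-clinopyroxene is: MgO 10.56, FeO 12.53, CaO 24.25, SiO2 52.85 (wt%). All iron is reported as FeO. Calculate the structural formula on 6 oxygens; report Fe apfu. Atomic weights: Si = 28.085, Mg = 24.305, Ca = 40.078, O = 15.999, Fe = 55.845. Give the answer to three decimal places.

MgO: 10.56/40.304 = 0.26201 mol → 0.26201 mol Mg, 0.26201 mol O.
FeO: 12.53/71.844 = 0.17441 mol → 0.17441 mol Fe, 0.17441 mol O.
CaO: 24.25/56.077 = 0.43244 mol → 0.43244 mol Ca, 0.43244 mol O.
SiO2: 52.85/60.083 = 0.87962 mol → 0.87962 mol Si, 1.75924 mol O.
Total oxygen = 2.62810 mol. Normalization factor = 6/2.62810 = 2.28302.
Fe per 6 O = 0.17441 × 2.28302 = 0.398.

0.398 Fe apfu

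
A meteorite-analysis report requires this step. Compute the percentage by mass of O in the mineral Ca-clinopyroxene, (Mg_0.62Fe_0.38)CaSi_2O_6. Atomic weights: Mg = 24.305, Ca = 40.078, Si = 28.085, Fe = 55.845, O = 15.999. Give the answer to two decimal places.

42.00 wt%

M((Mg_0.62Fe_0.38)CaSi_2O_6) = 228.532 g/mol.
O contributes 6 × 15.999 = 95.994 g per mole.
95.994/228.532 = 0.4200 → 42.00%.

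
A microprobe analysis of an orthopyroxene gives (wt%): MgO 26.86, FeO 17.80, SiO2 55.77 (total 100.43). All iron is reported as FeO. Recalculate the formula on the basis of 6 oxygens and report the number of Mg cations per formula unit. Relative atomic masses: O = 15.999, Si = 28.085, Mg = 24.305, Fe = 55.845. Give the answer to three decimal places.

26.86 wt% MgO ÷ 40.304 g/mol = 0.66644 mol, giving 0.66644 Mg and 0.66644 O.
17.80 wt% FeO ÷ 71.844 g/mol = 0.24776 mol, giving 0.24776 Fe and 0.24776 O.
55.77 wt% SiO2 ÷ 60.083 g/mol = 0.92822 mol, giving 0.92822 Si and 1.85644 O.
Oxygen sums to 2.77064; scaling by 6/2.77064 = 2.16556 puts the formula on 6 O.
Mg: 0.66644 × 2.16556 = 1.443 atoms per formula unit.

1.443 Mg apfu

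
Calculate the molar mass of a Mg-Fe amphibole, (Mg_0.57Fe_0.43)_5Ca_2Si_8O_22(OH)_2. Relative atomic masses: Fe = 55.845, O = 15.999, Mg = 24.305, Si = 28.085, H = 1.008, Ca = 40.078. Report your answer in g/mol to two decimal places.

880.16 g/mol

M = 2.85(24.305) + 2.15(55.845) + 2(40.078) + 8(28.085) + 24(15.999) + 2(1.008)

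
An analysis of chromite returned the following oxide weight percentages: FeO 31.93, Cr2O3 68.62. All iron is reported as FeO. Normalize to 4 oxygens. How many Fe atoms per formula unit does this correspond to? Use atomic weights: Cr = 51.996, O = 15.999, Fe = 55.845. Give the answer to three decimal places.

31.93 wt% FeO ÷ 71.844 g/mol = 0.44444 mol, giving 0.44444 Fe and 0.44444 O.
68.62 wt% Cr2O3 ÷ 151.989 g/mol = 0.45148 mol, giving 0.90296 Cr and 1.35444 O.
Oxygen sums to 1.79888; scaling by 4/1.79888 = 2.22361 puts the formula on 4 O.
Fe: 0.44444 × 2.22361 = 0.988 atoms per formula unit.

0.988 Fe apfu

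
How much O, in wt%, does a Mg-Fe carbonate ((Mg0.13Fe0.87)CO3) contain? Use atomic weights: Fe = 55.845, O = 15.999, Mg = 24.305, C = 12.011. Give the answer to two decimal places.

Formula mass = 0.13×24.305 + 0.87×55.845 + 1×12.011 + 3×15.999 = 111.753 g/mol, of which 47.997 g is O.
So O makes up 47.997/111.753 = 0.4295 of the mass, i.e. 42.95%.

42.95 wt%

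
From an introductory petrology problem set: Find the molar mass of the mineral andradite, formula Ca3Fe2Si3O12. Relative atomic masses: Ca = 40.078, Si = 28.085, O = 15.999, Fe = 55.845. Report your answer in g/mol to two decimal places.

The formula mass is the sum 3×40.078 + 2×55.845 + 3×28.085 + 12×15.999.

508.17 g/mol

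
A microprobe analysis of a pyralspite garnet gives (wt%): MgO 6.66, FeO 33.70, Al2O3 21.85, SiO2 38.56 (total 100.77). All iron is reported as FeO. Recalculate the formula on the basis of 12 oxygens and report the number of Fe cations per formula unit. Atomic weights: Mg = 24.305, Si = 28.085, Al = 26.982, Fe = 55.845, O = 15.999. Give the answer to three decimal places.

2.198 Fe apfu

MgO: 6.66/40.304 = 0.16524 mol → 0.16524 mol Mg, 0.16524 mol O.
FeO: 33.70/71.844 = 0.46907 mol → 0.46907 mol Fe, 0.46907 mol O.
Al2O3: 21.85/101.961 = 0.21430 mol → 0.42860 mol Al, 0.64290 mol O.
SiO2: 38.56/60.083 = 0.64178 mol → 0.64178 mol Si, 1.28356 mol O.
Total oxygen = 2.56077 mol. Normalization factor = 12/2.56077 = 4.68609.
Fe per 12 O = 0.46907 × 4.68609 = 2.198.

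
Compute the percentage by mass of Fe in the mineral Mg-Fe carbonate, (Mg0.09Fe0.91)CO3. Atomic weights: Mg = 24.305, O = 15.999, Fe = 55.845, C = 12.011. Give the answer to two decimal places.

M((Mg0.09Fe0.91)CO3) = 113.014 g/mol.
Fe contributes 0.91 × 55.845 = 50.819 g per mole.
50.819/113.014 = 0.4497 → 44.97%.

44.97 mass %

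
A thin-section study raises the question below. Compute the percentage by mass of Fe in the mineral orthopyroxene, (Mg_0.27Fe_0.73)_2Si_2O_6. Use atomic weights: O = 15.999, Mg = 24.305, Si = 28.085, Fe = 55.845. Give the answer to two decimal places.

M((Mg_0.27Fe_0.73)_2Si_2O_6) = 246.822 g/mol.
Fe contributes 1.46 × 55.845 = 81.534 g per mole.
81.534/246.822 = 0.3303 → 33.03%.

33.03 weight percent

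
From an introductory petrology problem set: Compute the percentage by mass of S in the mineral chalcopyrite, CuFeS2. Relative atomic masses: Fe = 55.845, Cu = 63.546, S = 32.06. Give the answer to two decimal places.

34.94 mass %

M(CuFeS2) = 183.511 g/mol.
S contributes 2 × 32.06 = 64.120 g per mole.
64.120/183.511 = 0.3494 → 34.94%.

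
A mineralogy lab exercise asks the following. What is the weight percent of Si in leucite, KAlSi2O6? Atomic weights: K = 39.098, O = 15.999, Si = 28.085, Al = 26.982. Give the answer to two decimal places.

M(KAlSi2O6) = 218.244 g/mol.
Si contributes 2 × 28.085 = 56.170 g per mole.
56.170/218.244 = 0.2574 → 25.74%.

25.74 weight percent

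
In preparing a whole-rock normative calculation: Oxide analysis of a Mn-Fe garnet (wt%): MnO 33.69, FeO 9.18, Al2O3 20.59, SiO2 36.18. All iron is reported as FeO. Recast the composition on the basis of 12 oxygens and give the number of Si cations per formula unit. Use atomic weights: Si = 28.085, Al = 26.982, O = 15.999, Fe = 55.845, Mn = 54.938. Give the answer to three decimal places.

2.995 Si apfu

MnO: 33.69/70.937 = 0.47493 mol → 0.47493 mol Mn, 0.47493 mol O.
FeO: 9.18/71.844 = 0.12778 mol → 0.12778 mol Fe, 0.12778 mol O.
Al2O3: 20.59/101.961 = 0.20194 mol → 0.40388 mol Al, 0.60582 mol O.
SiO2: 36.18/60.083 = 0.60217 mol → 0.60217 mol Si, 1.20434 mol O.
Total oxygen = 2.41287 mol. Normalization factor = 12/2.41287 = 4.97333.
Si per 12 O = 0.60217 × 4.97333 = 2.995.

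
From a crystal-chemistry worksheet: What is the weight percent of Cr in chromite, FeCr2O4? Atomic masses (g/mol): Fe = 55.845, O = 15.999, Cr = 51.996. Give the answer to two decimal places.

46.46 wt%

Formula mass = 1·55.845 + 2·51.996 + 4·15.999 = 223.833 g/mol, of which 103.992 g is Cr.
So Cr makes up 103.992/223.833 = 0.4646 of the mass, i.e. 46.46%.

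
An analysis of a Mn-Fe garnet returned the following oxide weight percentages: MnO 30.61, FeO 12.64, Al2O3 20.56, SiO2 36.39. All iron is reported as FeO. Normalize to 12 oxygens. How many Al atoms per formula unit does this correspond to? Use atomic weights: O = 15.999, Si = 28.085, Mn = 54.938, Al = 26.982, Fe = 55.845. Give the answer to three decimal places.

30.61 wt% MnO ÷ 70.937 g/mol = 0.43151 mol, giving 0.43151 Mn and 0.43151 O.
12.64 wt% FeO ÷ 71.844 g/mol = 0.17594 mol, giving 0.17594 Fe and 0.17594 O.
20.56 wt% Al2O3 ÷ 101.961 g/mol = 0.20165 mol, giving 0.40330 Al and 0.60495 O.
36.39 wt% SiO2 ÷ 60.083 g/mol = 0.60566 mol, giving 0.60566 Si and 1.21132 O.
Oxygen sums to 2.42372; scaling by 12/2.42372 = 4.95107 puts the formula on 12 O.
Al: 0.40330 × 4.95107 = 1.997 atoms per formula unit.

1.997 Al apfu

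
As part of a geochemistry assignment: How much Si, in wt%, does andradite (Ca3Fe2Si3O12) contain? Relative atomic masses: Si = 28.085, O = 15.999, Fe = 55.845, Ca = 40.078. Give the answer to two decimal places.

16.58 wt%

Molar mass of Ca3Fe2Si3O12: 3·40.078 + 2·55.845 + 3·28.085 + 12·15.999 = 508.167 g/mol.
Mass of Si per formula unit: 3 × 28.085 = 84.255 g.
Weight fraction Si = 84.255 / 508.167 = 0.1658.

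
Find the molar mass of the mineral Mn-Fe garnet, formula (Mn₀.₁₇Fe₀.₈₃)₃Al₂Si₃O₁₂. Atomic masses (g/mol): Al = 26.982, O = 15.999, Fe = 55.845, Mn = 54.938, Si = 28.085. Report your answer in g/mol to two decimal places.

The formula mass is the sum 0.51·54.938 + 2.49·55.845 + 2·26.982 + 3·28.085 + 12·15.999.

497.28 g/mol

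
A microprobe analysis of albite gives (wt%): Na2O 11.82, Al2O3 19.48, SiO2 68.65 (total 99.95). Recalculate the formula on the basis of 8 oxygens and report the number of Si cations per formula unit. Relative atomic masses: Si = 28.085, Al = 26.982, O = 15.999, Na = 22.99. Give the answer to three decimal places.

2.998 Si apfu

11.82 wt% Na2O ÷ 61.979 g/mol = 0.19071 mol, giving 0.38142 Na and 0.19071 O.
19.48 wt% Al2O3 ÷ 101.961 g/mol = 0.19105 mol, giving 0.38210 Al and 0.57315 O.
68.65 wt% SiO2 ÷ 60.083 g/mol = 1.14259 mol, giving 1.14259 Si and 2.28518 O.
Oxygen sums to 3.04904; scaling by 8/3.04904 = 2.62378 puts the formula on 8 O.
Si: 1.14259 × 2.62378 = 2.998 atoms per formula unit.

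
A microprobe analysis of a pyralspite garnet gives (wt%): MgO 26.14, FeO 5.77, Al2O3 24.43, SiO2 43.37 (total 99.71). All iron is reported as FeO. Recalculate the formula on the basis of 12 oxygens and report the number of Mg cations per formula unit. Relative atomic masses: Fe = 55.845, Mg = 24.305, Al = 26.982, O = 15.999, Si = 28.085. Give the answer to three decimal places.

2.692 Mg apfu

MgO (M=40.304): mol = 0.64857; Mg = 0.64857, O = 0.64857.
FeO (M=71.844): mol = 0.08031; Fe = 0.08031, O = 0.08031.
Al2O3 (M=101.961): mol = 0.23960; Al = 0.47920, O = 0.71880.
SiO2 (M=60.083): mol = 0.72183; Si = 0.72183, O = 1.44366.
ΣO = 2.89134; factor = 12/ΣO = 4.15032.
Mg apfu = 0.64857 × 4.15032 = 2.692.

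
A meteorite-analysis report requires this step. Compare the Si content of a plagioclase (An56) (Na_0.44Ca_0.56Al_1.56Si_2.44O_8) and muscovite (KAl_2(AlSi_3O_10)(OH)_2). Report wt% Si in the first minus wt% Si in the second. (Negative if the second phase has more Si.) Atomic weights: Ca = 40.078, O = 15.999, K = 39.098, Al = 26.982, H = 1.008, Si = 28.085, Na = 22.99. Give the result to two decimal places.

4.12 percentage points

M(Na_0.44Ca_0.56Al_1.56Si_2.44O_8) = 271.171 g/mol, so wt% Si = 68.527/271.171 × 100 = 25.27%.
M(KAl_2(AlSi_3O_10)(OH)_2) = 398.303 g/mol, so wt% Si = 84.255/398.303 × 100 = 21.15%.
25.27 − 21.15 = 4.12 pp.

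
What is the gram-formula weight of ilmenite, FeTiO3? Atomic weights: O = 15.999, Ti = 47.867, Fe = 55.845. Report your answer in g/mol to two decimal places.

151.71 g/mol

The formula mass is the sum 1×55.845 + 1×47.867 + 3×15.999.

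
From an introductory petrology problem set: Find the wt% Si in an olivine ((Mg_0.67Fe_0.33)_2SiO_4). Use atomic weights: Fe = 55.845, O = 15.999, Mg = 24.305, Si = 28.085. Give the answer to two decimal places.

17.39 wt%

M((Mg_0.67Fe_0.33)_2SiO_4) = 161.507 g/mol.
Si contributes 1 × 28.085 = 28.085 g per mole.
28.085/161.507 = 0.1739 → 17.39%.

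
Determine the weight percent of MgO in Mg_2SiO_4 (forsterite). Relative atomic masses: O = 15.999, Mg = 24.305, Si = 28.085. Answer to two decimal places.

57.29 wt%

Formula mass = 140.691 g/mol.
2 Mg → 2.0000 mol MgO per formula unit; M(MgO) = 40.304, so MgO mass = 80.608 g.
80.608/140.691 × 100 = 57.29 wt%.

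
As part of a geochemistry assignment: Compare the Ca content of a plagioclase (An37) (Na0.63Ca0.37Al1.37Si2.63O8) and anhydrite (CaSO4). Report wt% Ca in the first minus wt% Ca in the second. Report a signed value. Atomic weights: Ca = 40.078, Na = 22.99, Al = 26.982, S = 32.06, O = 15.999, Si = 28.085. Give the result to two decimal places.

First mineral: 14.829 g Ca in 268.133 g formula = 5.53 wt% Ca.
Second mineral: 40.078 g Ca in 136.134 g formula = 29.44 wt% Ca.
5.53% − 29.44% gives a difference of -23.91 percentage points.

-23.91 percentage points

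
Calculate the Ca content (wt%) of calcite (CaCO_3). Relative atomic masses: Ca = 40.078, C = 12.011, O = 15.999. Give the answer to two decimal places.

40.04 wt%

M(CaCO_3) = 100.086 g/mol.
Ca contributes 1 × 40.078 = 40.078 g per mole.
40.078/100.086 = 0.4004 → 40.04%.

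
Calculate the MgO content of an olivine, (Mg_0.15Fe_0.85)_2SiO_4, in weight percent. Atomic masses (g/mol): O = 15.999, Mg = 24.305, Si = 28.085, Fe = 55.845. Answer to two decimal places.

6.22 wt%

Formula mass = 194.309 g/mol.
0.30 Mg → 0.3000 mol MgO per formula unit; M(MgO) = 40.304, so MgO mass = 12.091 g.
12.091/194.309 × 100 = 6.22 wt%.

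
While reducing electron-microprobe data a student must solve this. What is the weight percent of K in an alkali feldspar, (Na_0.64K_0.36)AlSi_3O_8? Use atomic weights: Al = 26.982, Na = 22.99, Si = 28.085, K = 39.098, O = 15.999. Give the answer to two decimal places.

Molar mass of (Na_0.64K_0.36)AlSi_3O_8: 0.64*22.99 + 0.36*39.098 + 1*26.982 + 3*28.085 + 8*15.999 = 268.018 g/mol.
Mass of K per formula unit: 0.36 × 39.098 = 14.075 g.
Weight fraction K = 14.075 / 268.018 = 0.0525.

5.25 mass %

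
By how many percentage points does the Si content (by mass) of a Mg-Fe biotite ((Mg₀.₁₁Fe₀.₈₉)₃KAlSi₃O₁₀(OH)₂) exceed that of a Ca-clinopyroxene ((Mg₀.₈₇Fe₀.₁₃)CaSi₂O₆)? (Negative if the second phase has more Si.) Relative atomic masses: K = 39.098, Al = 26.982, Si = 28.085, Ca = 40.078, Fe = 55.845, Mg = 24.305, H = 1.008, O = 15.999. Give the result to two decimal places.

First mineral: 84.255 g Si in 501.466 g formula = 16.80 wt% Si.
Second mineral: 56.170 g Si in 220.647 g formula = 25.46 wt% Si.
16.80% − 25.46% gives a difference of -8.66 percentage points.

-8.66 percentage points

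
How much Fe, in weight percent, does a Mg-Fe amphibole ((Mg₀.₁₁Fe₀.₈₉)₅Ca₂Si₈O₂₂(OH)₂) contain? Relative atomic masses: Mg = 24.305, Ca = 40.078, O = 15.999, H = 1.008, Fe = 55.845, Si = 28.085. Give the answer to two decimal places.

Formula mass = 0.55*24.305 + 4.45*55.845 + 2*40.078 + 8*28.085 + 24*15.999 + 2*1.008 = 952.706 g/mol, of which 248.510 g is Fe.
So Fe makes up 248.510/952.706 = 0.2608 of the mass, i.e. 26.08%.

26.08 weight percent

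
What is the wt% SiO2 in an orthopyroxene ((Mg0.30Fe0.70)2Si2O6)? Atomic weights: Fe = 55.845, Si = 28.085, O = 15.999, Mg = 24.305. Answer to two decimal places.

Molar mass of (Mg0.30Fe0.70)2Si2O6 = 0.60·24.305 + 1.40·55.845 + 2·28.085 + 6·15.999 = 244.930 g/mol.
Each formula unit contains 2 Si, equivalent to 2/1 = 2.0000 mol SiO2.
M(SiO2) = 1×28.085 + 2×15.999 = 60.083 g/mol.
Mass of SiO2 per formula unit = 2.0000 × 60.083 = 120.166 g.
SiO2 wt% = 120.166 / 244.930 × 100 = 49.06%.

49.06 wt%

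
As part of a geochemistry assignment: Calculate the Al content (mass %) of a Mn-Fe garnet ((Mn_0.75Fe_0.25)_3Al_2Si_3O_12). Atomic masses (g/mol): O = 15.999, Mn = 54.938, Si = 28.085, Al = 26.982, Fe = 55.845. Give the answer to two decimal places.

10.89 mass %

Formula mass = 2.25*54.938 + 0.75*55.845 + 2*26.982 + 3*28.085 + 12*15.999 = 495.701 g/mol, of which 53.964 g is Al.
So Al makes up 53.964/495.701 = 0.1089 of the mass, i.e. 10.89%.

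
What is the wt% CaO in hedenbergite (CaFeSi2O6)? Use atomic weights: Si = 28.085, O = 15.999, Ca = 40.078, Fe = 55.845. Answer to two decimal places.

Formula mass = 248.087 g/mol.
1 Ca → 1.0000 mol CaO per formula unit; M(CaO) = 56.077, so CaO mass = 56.077 g.
56.077/248.087 × 100 = 22.60 wt%.

22.60 wt%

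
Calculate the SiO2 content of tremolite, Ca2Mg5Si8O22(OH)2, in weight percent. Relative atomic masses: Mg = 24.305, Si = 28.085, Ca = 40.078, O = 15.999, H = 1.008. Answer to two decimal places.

59.17 wt%

Formula mass = 812.353 g/mol.
8 Si → 8.0000 mol SiO2 per formula unit; M(SiO2) = 60.083, so SiO2 mass = 480.664 g.
480.664/812.353 × 100 = 59.17 wt%.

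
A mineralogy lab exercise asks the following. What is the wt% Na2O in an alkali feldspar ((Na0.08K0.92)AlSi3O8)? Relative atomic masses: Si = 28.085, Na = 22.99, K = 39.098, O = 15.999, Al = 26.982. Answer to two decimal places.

0.89 wt%

Formula mass = 277.038 g/mol.
0.08 Na → 0.0400 mol Na2O per formula unit; M(Na2O) = 61.979, so Na2O mass = 2.479 g.
2.479/277.038 × 100 = 0.89 wt%.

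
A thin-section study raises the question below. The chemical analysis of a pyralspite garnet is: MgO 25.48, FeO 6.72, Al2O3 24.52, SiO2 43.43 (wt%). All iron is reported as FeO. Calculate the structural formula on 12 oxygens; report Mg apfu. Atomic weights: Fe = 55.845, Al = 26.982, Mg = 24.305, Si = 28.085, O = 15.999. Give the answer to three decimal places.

2.622 Mg apfu

25.48 wt% MgO ÷ 40.304 g/mol = 0.63220 mol, giving 0.63220 Mg and 0.63220 O.
6.72 wt% FeO ÷ 71.844 g/mol = 0.09354 mol, giving 0.09354 Fe and 0.09354 O.
24.52 wt% Al2O3 ÷ 101.961 g/mol = 0.24048 mol, giving 0.48096 Al and 0.72144 O.
43.43 wt% SiO2 ÷ 60.083 g/mol = 0.72283 mol, giving 0.72283 Si and 1.44566 O.
Oxygen sums to 2.89284; scaling by 12/2.89284 = 4.14817 puts the formula on 12 O.
Mg: 0.63220 × 4.14817 = 2.622 atoms per formula unit.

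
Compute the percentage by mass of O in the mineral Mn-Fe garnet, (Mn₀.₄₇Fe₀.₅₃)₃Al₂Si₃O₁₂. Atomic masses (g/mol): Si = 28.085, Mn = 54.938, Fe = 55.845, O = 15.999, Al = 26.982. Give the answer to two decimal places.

Molar mass of (Mn₀.₄₇Fe₀.₅₃)₃Al₂Si₃O₁₂: 1.41*54.938 + 1.59*55.845 + 2*26.982 + 3*28.085 + 12*15.999 = 496.463 g/mol.
Mass of O per formula unit: 12 × 15.999 = 191.988 g.
Weight fraction O = 191.988 / 496.463 = 0.3867.

38.67 wt%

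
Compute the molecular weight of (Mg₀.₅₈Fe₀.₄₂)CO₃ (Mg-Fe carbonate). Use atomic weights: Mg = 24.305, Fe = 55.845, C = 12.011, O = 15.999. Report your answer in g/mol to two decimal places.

97.56 g/mol

Mg: 0.58 × 24.305 = 14.0969
Fe: 0.42 × 55.845 = 23.4549
C: 1 × 12.011 = 12.0110
O: 3 × 15.999 = 47.9970
Summing the contributions gives the formula mass.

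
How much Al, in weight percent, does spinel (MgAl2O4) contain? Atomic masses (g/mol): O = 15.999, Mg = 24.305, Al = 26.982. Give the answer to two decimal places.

Formula mass = 1×24.305 + 2×26.982 + 4×15.999 = 142.265 g/mol, of which 53.964 g is Al.
So Al makes up 53.964/142.265 = 0.3793 of the mass, i.e. 37.93%.

37.93 weight percent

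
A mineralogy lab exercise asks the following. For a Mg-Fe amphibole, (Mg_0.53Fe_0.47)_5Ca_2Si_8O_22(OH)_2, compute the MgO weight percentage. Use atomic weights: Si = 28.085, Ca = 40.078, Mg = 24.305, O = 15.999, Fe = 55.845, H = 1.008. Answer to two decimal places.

M((Mg_0.53Fe_0.47)_5Ca_2Si_8O_22(OH)_2) = 886.472 g/mol; M(MgO) = 40.304 g/mol.
Moles MgO per formula unit = 2.65 Mg ÷ 1 = 2.6500.
MgO fraction = (2.6500 × 40.304) / 886.472 = 106.806/886.472 = 0.1205.

12.05 wt%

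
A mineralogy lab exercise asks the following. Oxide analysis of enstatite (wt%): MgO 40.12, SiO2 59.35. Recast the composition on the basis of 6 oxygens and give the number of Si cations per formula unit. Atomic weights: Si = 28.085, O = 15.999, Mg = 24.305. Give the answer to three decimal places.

40.12 wt% MgO ÷ 40.304 g/mol = 0.99543 mol, giving 0.99543 Mg and 0.99543 O.
59.35 wt% SiO2 ÷ 60.083 g/mol = 0.98780 mol, giving 0.98780 Si and 1.97560 O.
Oxygen sums to 2.97103; scaling by 6/2.97103 = 2.01950 puts the formula on 6 O.
Si: 0.98780 × 2.01950 = 1.995 atoms per formula unit.

1.995 Si apfu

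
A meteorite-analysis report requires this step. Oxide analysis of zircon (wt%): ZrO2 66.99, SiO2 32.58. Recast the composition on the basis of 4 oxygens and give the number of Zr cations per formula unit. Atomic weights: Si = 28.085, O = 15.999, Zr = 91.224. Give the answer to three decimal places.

1.001 Zr apfu

ZrO2 (M=123.222): mol = 0.54365; Zr = 0.54365, O = 1.08730.
SiO2 (M=60.083): mol = 0.54225; Si = 0.54225, O = 1.08450.
ΣO = 2.17180; factor = 4/ΣO = 1.84179.
Zr apfu = 0.54365 × 1.84179 = 1.001.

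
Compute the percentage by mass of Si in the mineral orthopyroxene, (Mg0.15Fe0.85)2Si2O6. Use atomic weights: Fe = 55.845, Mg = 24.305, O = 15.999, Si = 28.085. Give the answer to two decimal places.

Molar mass of (Mg0.15Fe0.85)2Si2O6: 0.30·24.305 + 1.70·55.845 + 2·28.085 + 6·15.999 = 254.392 g/mol.
Mass of Si per formula unit: 2 × 28.085 = 56.170 g.
Weight fraction Si = 56.170 / 254.392 = 0.2208.

22.08 wt%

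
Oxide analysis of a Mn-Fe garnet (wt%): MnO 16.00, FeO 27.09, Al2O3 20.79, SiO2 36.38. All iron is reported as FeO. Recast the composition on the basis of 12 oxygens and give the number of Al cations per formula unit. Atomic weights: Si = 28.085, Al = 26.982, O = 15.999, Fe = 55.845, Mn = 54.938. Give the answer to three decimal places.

16.00 wt% MnO ÷ 70.937 g/mol = 0.22555 mol, giving 0.22555 Mn and 0.22555 O.
27.09 wt% FeO ÷ 71.844 g/mol = 0.37707 mol, giving 0.37707 Fe and 0.37707 O.
20.79 wt% Al2O3 ÷ 101.961 g/mol = 0.20390 mol, giving 0.40780 Al and 0.61170 O.
36.38 wt% SiO2 ÷ 60.083 g/mol = 0.60550 mol, giving 0.60550 Si and 1.21100 O.
Oxygen sums to 2.42532; scaling by 12/2.42532 = 4.94780 puts the formula on 12 O.
Al: 0.40780 × 4.94780 = 2.018 atoms per formula unit.

2.018 Al apfu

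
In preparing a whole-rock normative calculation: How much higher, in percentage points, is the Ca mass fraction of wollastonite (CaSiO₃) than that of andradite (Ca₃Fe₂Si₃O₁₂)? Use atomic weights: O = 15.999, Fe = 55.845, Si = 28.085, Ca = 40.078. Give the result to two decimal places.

M(CaSiO₃) = 116.160 g/mol, so wt% Ca = 40.078/116.160 × 100 = 34.50%.
M(Ca₃Fe₂Si₃O₁₂) = 508.167 g/mol, so wt% Ca = 120.234/508.167 × 100 = 23.66%.
34.50 − 23.66 = 10.84 pp.

10.84 percentage points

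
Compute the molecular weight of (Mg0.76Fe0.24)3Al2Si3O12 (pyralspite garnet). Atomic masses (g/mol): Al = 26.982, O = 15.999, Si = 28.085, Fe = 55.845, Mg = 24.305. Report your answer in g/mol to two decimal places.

425.83 g/mol

Mg: 2.28 × 24.305 = 55.4154
Fe: 0.72 × 55.845 = 40.2084
Al: 2 × 26.982 = 53.9640
Si: 3 × 28.085 = 84.2550
O: 12 × 15.999 = 191.9880
Summing the contributions gives the formula mass.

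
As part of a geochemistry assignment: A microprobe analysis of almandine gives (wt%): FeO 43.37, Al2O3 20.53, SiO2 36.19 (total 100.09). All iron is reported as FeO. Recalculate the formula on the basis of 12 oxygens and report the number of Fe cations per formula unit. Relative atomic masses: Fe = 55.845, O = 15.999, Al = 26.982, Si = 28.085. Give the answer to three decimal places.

3.003 Fe apfu

FeO: 43.37/71.844 = 0.60367 mol → 0.60367 mol Fe, 0.60367 mol O.
Al2O3: 20.53/101.961 = 0.20135 mol → 0.40270 mol Al, 0.60405 mol O.
SiO2: 36.19/60.083 = 0.60233 mol → 0.60233 mol Si, 1.20466 mol O.
Total oxygen = 2.41238 mol. Normalization factor = 12/2.41238 = 4.97434.
Fe per 12 O = 0.60367 × 4.97434 = 3.003.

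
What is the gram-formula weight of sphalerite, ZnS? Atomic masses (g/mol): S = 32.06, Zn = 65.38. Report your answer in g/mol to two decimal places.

M = 1·65.38 + 1·32.06

97.44 g/mol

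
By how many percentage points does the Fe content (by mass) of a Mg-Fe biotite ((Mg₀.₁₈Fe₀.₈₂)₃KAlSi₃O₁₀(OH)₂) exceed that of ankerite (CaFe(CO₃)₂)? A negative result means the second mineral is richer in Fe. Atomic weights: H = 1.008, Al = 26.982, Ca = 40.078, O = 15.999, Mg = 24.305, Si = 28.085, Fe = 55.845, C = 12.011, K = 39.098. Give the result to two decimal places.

1.90 percentage points

M((Mg₀.₁₈Fe₀.₈₂)₃KAlSi₃O₁₀(OH)₂) = 494.842 g/mol, so wt% Fe = 137.379/494.842 × 100 = 27.76%.
M(CaFe(CO₃)₂) = 215.939 g/mol, so wt% Fe = 55.845/215.939 × 100 = 25.86%.
27.76 − 25.86 = 1.90 pp.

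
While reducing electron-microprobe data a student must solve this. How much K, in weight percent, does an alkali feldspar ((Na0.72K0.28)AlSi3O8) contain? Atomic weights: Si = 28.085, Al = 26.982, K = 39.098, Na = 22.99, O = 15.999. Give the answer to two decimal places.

Molar mass of (Na0.72K0.28)AlSi3O8: 0.72×22.99 + 0.28×39.098 + 1×26.982 + 3×28.085 + 8×15.999 = 266.729 g/mol.
Mass of K per formula unit: 0.28 × 39.098 = 10.947 g.
Weight fraction K = 10.947 / 266.729 = 0.0410.

4.10 weight percent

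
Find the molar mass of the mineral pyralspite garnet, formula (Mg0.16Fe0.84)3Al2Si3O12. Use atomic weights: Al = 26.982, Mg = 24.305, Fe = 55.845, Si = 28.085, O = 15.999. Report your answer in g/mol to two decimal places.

Mg: 0.48 × 24.305 = 11.6664
Fe: 2.52 × 55.845 = 140.7294
Al: 2 × 26.982 = 53.9640
Si: 3 × 28.085 = 84.2550
O: 12 × 15.999 = 191.9880
Summing the contributions gives the formula mass.

482.60 g/mol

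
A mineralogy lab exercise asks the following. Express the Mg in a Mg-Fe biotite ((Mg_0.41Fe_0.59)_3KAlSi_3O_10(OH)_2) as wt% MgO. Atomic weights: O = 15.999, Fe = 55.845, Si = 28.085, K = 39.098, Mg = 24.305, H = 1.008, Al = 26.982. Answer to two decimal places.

10.48 wt%

Formula mass = 473.080 g/mol.
1.23 Mg → 1.2300 mol MgO per formula unit; M(MgO) = 40.304, so MgO mass = 49.574 g.
49.574/473.080 × 100 = 10.48 wt%.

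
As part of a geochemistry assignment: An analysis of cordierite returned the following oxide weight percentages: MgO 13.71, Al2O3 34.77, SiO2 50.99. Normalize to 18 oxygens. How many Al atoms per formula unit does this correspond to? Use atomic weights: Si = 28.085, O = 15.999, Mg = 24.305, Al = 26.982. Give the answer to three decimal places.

MgO (M=40.304): mol = 0.34016; Mg = 0.34016, O = 0.34016.
Al2O3 (M=101.961): mol = 0.34101; Al = 0.68202, O = 1.02303.
SiO2 (M=60.083): mol = 0.84866; Si = 0.84866, O = 1.69732.
ΣO = 3.06051; factor = 18/ΣO = 5.88137.
Al apfu = 0.68202 × 5.88137 = 4.011.

4.011 Al apfu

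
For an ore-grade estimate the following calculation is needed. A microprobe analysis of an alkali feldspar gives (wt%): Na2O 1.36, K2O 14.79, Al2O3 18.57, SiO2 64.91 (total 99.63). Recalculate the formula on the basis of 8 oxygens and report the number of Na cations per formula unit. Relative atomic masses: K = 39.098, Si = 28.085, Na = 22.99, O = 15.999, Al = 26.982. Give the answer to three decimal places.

1.36 wt% Na2O ÷ 61.979 g/mol = 0.02194 mol, giving 0.04388 Na and 0.02194 O.
14.79 wt% K2O ÷ 94.195 g/mol = 0.15701 mol, giving 0.31402 K and 0.15701 O.
18.57 wt% Al2O3 ÷ 101.961 g/mol = 0.18213 mol, giving 0.36426 Al and 0.54639 O.
64.91 wt% SiO2 ÷ 60.083 g/mol = 1.08034 mol, giving 1.08034 Si and 2.16068 O.
Oxygen sums to 2.88602; scaling by 8/2.88602 = 2.77198 puts the formula on 8 O.
Na: 0.04388 × 2.77198 = 0.122 atoms per formula unit.

0.122 Na apfu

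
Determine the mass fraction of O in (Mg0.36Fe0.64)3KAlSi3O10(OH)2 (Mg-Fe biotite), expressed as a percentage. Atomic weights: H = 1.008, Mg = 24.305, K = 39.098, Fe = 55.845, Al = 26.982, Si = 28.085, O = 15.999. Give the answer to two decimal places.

40.18 weight percent

Molar mass of (Mg0.36Fe0.64)3KAlSi3O10(OH)2: 1.08×24.305 + 1.92×55.845 + 1×39.098 + 1×26.982 + 3×28.085 + 12×15.999 + 2×1.008 = 477.811 g/mol.
Mass of O per formula unit: 12 × 15.999 = 191.988 g.
Weight fraction O = 191.988 / 477.811 = 0.4018.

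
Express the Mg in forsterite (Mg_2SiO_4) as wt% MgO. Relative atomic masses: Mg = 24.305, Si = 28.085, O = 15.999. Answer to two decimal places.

57.29 wt%

M(Mg_2SiO_4) = 140.691 g/mol; M(MgO) = 40.304 g/mol.
Moles MgO per formula unit = 2 Mg ÷ 1 = 2.0000.
MgO fraction = (2.0000 × 40.304) / 140.691 = 80.608/140.691 = 0.5729.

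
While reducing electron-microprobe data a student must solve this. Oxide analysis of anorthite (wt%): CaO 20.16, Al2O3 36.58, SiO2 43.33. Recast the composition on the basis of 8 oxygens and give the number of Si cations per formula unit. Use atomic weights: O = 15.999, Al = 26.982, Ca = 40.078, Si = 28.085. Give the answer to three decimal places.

CaO (M=56.077): mol = 0.35951; Ca = 0.35951, O = 0.35951.
Al2O3 (M=101.961): mol = 0.35876; Al = 0.71752, O = 1.07628.
SiO2 (M=60.083): mol = 0.72117; Si = 0.72117, O = 1.44234.
ΣO = 2.87813; factor = 8/ΣO = 2.77958.
Si apfu = 0.72117 × 2.77958 = 2.005.

2.005 Si apfu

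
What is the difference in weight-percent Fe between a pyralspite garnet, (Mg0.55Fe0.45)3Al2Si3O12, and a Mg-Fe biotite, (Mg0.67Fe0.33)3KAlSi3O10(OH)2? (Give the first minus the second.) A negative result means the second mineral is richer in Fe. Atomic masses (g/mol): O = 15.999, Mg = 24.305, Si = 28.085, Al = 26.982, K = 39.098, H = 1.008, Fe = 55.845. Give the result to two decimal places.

Fe in (Mg0.55Fe0.45)3Al2Si3O12: molar mass 445.701 g/mol; 1.35×55.845 = 75.391 g → 16.92 wt%.
Fe in (Mg0.67Fe0.33)3KAlSi3O10(OH)2: molar mass 448.479 g/mol; 0.99×55.845 = 55.287 g → 12.33 wt%.
Difference = 16.92 − 12.33 = 4.59 percentage points.

4.59 percentage points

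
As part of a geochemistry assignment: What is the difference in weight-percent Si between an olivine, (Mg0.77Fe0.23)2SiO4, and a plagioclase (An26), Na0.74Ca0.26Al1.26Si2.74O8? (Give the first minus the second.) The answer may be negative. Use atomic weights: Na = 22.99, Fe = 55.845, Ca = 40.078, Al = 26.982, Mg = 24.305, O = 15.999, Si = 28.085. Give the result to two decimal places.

-10.79 percentage points

Si in (Mg0.77Fe0.23)2SiO4: molar mass 155.199 g/mol; 1×28.085 = 28.085 g → 18.10 wt%.
Si in Na0.74Ca0.26Al1.26Si2.74O8: molar mass 266.375 g/mol; 2.74×28.085 = 76.953 g → 28.89 wt%.
Difference = 18.10 − 28.89 = -10.79 percentage points.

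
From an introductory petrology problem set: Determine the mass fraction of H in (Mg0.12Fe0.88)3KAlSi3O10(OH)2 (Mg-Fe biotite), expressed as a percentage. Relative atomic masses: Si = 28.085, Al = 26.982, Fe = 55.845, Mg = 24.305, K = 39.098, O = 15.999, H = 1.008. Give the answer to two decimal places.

0.40 mass %

Formula mass = 0.36·24.305 + 2.64·55.845 + 1·39.098 + 1·26.982 + 3·28.085 + 12·15.999 + 2·1.008 = 500.520 g/mol, of which 2.016 g is H.
So H makes up 2.016/500.520 = 0.0040 of the mass, i.e. 0.40%.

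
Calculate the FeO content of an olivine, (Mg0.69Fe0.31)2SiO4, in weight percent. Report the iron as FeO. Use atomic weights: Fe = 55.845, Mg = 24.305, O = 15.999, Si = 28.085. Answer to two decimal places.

27.80 wt%

Formula mass = 160.246 g/mol.
0.62 Fe → 0.6200 mol FeO per formula unit; M(FeO) = 71.844, so FeO mass = 44.543 g.
44.543/160.246 × 100 = 27.80 wt%.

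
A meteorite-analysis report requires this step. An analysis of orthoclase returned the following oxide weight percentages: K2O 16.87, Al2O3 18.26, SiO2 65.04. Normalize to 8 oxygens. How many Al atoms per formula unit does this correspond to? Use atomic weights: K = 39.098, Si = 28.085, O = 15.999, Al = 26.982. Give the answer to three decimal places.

0.994 Al apfu

K2O (M=94.195): mol = 0.17910; K = 0.35820, O = 0.17910.
Al2O3 (M=101.961): mol = 0.17909; Al = 0.35818, O = 0.53727.
SiO2 (M=60.083): mol = 1.08250; Si = 1.08250, O = 2.16500.
ΣO = 2.88137; factor = 8/ΣO = 2.77646.
Al apfu = 0.35818 × 2.77646 = 0.994.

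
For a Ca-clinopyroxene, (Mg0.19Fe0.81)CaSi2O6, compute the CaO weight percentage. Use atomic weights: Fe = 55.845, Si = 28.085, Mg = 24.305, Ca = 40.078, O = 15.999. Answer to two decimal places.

M((Mg0.19Fe0.81)CaSi2O6) = 242.094 g/mol; M(CaO) = 56.077 g/mol.
Moles CaO per formula unit = 1 Ca ÷ 1 = 1.0000.
CaO fraction = (1.0000 × 56.077) / 242.094 = 56.077/242.094 = 0.2316.

23.16 wt%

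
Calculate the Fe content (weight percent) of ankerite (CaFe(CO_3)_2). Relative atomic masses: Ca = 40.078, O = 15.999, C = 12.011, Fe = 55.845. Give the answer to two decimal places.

Molar mass of CaFe(CO_3)_2: 1×40.078 + 1×55.845 + 2×12.011 + 6×15.999 = 215.939 g/mol.
Mass of Fe per formula unit: 1 × 55.845 = 55.845 g.
Weight fraction Fe = 55.845 / 215.939 = 0.2586.

25.86 weight percent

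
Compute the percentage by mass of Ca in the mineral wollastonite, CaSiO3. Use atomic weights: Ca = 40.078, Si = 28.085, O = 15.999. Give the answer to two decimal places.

M(CaSiO3) = 116.160 g/mol.
Ca contributes 1 × 40.078 = 40.078 g per mole.
40.078/116.160 = 0.3450 → 34.50%.

34.50 wt%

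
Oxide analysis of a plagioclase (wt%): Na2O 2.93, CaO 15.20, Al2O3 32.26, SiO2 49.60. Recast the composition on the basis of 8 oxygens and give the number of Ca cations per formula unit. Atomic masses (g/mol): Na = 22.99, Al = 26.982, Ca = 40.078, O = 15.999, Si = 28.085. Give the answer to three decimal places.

Na2O (M=61.979): mol = 0.04727; Na = 0.09454, O = 0.04727.
CaO (M=56.077): mol = 0.27106; Ca = 0.27106, O = 0.27106.
Al2O3 (M=101.961): mol = 0.31640; Al = 0.63280, O = 0.94920.
SiO2 (M=60.083): mol = 0.82552; Si = 0.82552, O = 1.65104.
ΣO = 2.91857; factor = 8/ΣO = 2.74107.
Ca apfu = 0.27106 × 2.74107 = 0.743.

0.743 Ca apfu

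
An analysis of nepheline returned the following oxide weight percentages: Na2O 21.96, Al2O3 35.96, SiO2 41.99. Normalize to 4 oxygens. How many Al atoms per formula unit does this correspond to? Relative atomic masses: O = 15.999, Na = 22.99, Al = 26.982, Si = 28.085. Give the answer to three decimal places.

21.96 wt% Na2O ÷ 61.979 g/mol = 0.35431 mol, giving 0.70862 Na and 0.35431 O.
35.96 wt% Al2O3 ÷ 101.961 g/mol = 0.35268 mol, giving 0.70536 Al and 1.05804 O.
41.99 wt% SiO2 ÷ 60.083 g/mol = 0.69887 mol, giving 0.69887 Si and 1.39774 O.
Oxygen sums to 2.81009; scaling by 4/2.81009 = 1.42344 puts the formula on 4 O.
Al: 0.70536 × 1.42344 = 1.004 atoms per formula unit.

1.004 Al apfu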